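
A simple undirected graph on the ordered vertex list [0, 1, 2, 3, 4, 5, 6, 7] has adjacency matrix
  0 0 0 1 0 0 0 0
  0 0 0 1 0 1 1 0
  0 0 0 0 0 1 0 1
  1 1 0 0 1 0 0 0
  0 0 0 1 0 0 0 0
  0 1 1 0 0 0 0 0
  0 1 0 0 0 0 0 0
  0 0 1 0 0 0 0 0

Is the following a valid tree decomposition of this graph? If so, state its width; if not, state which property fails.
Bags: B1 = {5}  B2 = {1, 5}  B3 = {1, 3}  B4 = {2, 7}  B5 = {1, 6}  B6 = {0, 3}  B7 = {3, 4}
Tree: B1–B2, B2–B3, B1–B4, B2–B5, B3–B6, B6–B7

No — edge (2,5) lies in no bag.

A tree decomposition must satisfy three properties: every vertex lies in some bag; for every edge, both endpoints lie together in some bag; and for every vertex, the bags containing it form a connected subtree. Here edge (2,5) lies in no bag, so the decomposition is invalid.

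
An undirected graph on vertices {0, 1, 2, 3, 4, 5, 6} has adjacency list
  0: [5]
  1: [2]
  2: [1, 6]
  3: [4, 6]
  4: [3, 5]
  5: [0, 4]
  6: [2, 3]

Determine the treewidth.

A width-1 tree decomposition is:
Bags: B1 = {1, 2}  B2 = {2, 6}  B3 = {3, 6}  B4 = {3, 4}  B5 = {4, 5}  B6 = {0, 5}
Tree: B1–B2, B2–B3, B3–B4, B4–B5, B5–B6
Each bag holds 2 vertices, so the decomposition has width 1, which upper-bounds the treewidth. G has an edge, so its treewidth is at least 1. Hence tw(G) = 1 exactly.

1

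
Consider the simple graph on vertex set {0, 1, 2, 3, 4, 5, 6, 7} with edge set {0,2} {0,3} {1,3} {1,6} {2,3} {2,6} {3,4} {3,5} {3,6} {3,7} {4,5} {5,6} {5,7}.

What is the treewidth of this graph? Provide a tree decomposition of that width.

The largest bag has 3 vertices, giving width 2; this decomposition certifies tw(G) ≤ 2. On the other hand G contains the 3-clique {0, 2, 3}. A clique must lie in a single bag of any decomposition, so no decomposition can have width below 2. Therefore the treewidth is 2.

Treewidth 2.
One such decomposition:
Bags: B1 = {3, 5, 6}  B2 = {2, 3, 6}  B3 = {1, 3, 6}  B4 = {3, 4, 5}  B5 = {3, 5, 7}  B6 = {0, 2, 3}
Tree: B1–B2, B2–B3, B1–B4, B1–B5, B2–B6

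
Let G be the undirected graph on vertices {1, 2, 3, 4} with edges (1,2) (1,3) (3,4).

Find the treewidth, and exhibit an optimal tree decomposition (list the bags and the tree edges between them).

Every bag has size at most 2, so the width is 2 − 1 = 1 and tw(G) ≤ 1. Since G has at least one edge (e.g. 2–1), it is not an edgeless graph, so tw(G) ≥ 1. Hence tw(G) = 1 exactly.

Treewidth 1.
One such decomposition:
Bags: B1 = {1, 2}  B2 = {1, 3}  B3 = {3, 4}
Tree: B1–B2, B2–B3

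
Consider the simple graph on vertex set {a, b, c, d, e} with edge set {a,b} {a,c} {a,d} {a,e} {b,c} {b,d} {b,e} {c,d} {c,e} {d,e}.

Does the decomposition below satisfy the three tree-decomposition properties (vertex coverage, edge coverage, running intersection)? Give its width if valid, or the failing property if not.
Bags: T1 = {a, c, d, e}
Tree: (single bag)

A tree decomposition must satisfy three properties: every vertex lies in some bag; for every edge, both endpoints lie together in some bag; and for every vertex, the bags containing it form a connected subtree. Here vertex b appears in no bag, so the decomposition is invalid.

No — vertex b appears in no bag.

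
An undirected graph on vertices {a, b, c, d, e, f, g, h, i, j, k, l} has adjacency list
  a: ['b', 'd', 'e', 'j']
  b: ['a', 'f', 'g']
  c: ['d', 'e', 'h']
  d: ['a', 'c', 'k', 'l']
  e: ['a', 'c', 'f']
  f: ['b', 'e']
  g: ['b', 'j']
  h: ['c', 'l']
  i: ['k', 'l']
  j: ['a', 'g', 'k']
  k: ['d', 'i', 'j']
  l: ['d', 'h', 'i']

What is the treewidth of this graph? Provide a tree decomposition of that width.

The largest bag has 4 vertices, giving width 3; this decomposition certifies tw(G) ≤ 3. For the lower bound: the 4 vertex sets {h,i,l}, {c}, {d}, {a,e,j,k} are disjoint, each induces a connected subgraph, and every pair is joined by at least one edge of G. Contracting each set to a single vertex therefore yields K_{4} as a minor, and since treewidth is minor-monotone, tw(G) ≥ tw(K_{4}) = 3. Hence tw(G) = 3 exactly.

Treewidth 3.
One such decomposition:
Bags: B1 = {c, h, i, l}  B2 = {c, d, i, l}  B3 = {c, d, i, k}  B4 = {c, d, e, k}  B5 = {a, d, e, k}  B6 = {a, e, j, k}  B7 = {a, e, f, j}  B8 = {a, b, f, j}  B9 = {b, f, g, j}
Tree: B1–B2, B2–B3, B3–B4, B4–B5, B5–B6, B6–B7, B7–B8, B8–B9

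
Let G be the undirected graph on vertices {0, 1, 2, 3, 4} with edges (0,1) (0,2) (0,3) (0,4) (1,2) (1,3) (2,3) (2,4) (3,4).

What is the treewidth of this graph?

3

A width-3 tree decomposition is:
Bags: B1 = {0, 2, 3, 4}  B2 = {0, 1, 2, 3}
Tree: B1–B2
The largest bag has 4 vertices, giving width 3; this decomposition certifies tw(G) ≤ 3. For the lower bound, the 4 vertices {0, 1, 2, 3} are pairwise adjacent, and any tree decomposition puts a clique entirely inside one bag — forcing width ≥ 3. The upper and lower bounds meet at 3, so that is the treewidth.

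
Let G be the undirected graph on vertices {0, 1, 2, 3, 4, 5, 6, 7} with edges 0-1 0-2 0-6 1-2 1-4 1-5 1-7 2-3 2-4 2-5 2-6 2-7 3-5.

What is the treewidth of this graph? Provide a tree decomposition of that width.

Treewidth 2.
One such decomposition:
Bags: B1 = {1, 2, 4}  B2 = {1, 2, 7}  B3 = {0, 1, 2}  B4 = {1, 2, 5}  B5 = {2, 3, 5}  B6 = {0, 2, 6}
Tree: B1–B2, B2–B3, B3–B4, B4–B5, B3–B6

Each bag holds 3 vertices, so the decomposition has width 2, which upper-bounds the treewidth. On the other hand G contains the 3-clique {0, 1, 2}. A clique must lie in a single bag of any decomposition, so no decomposition can have width below 2. Hence tw(G) = 2 exactly.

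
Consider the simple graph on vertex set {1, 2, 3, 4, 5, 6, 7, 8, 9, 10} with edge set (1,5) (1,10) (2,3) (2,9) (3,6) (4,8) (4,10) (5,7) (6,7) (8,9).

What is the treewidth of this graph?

A width-2 tree decomposition is:
Bags: B1 = {4, 8, 9}  B2 = {4, 9, 10}  B3 = {1, 9, 10}  B4 = {1, 5, 9}  B5 = {5, 7, 9}  B6 = {6, 7, 9}  B7 = {3, 6, 9}  B8 = {2, 3, 9}
Tree: B1–B2, B2–B3, B3–B4, B4–B5, B5–B6, B6–B7, B7–B8
Each bag holds 3 vertices, so the decomposition has width 2, which upper-bounds the treewidth. The edges 9–8–4–10–1–5–7–6–3–2–9 form a cycle, so G is not a tree and its treewidth is at least 2. Hence tw(G) = 2 exactly.

2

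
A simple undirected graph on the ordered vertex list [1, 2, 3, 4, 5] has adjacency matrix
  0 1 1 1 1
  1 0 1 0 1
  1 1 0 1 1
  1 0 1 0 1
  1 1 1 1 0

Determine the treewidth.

A width-3 tree decomposition is:
Bags: B1 = {1, 2, 3, 5}  B2 = {1, 3, 4, 5}
Tree: B1–B2
Each bag holds 4 vertices, so the decomposition has width 3, which upper-bounds the treewidth. For the lower bound, the 4 vertices {1, 2, 3, 5} are pairwise adjacent, and any tree decomposition puts a clique entirely inside one bag — forcing width ≥ 3. The upper and lower bounds meet at 3, so that is the treewidth.

3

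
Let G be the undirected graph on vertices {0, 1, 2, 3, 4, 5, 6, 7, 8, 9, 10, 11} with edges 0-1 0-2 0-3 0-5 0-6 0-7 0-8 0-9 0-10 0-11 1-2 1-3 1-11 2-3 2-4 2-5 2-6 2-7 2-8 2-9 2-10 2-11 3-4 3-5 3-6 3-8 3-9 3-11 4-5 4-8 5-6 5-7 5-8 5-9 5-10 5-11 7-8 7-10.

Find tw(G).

4

A width-4 tree decomposition is:
Bags: B1 = {0, 2, 3, 5, 8}  B2 = {2, 3, 4, 5, 8}  B3 = {0, 2, 3, 5, 11}  B4 = {0, 2, 3, 5, 6}  B5 = {0, 2, 5, 7, 8}  B6 = {0, 2, 5, 7, 10}  B7 = {0, 2, 3, 5, 9}  B8 = {0, 1, 2, 3, 11}
Tree: B1–B2, B1–B3, B3–B4, B1–B5, B5–B6, B3–B7, B3–B8
The largest bag has 5 vertices, giving width 4; this decomposition certifies tw(G) ≤ 4. Conversely, {0, 1, 2, 3, 11} is a clique of size 5, and the vertices of any clique must share a bag in every tree decomposition; so some bag has ≥ 5 vertices and tw(G) ≥ 4. Therefore the treewidth is 4.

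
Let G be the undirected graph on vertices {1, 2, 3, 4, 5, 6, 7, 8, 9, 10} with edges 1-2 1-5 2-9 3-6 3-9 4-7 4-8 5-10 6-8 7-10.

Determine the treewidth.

2

A width-2 tree decomposition is:
Bags: B1 = {3, 6, 9}  B2 = {2, 6, 9}  B3 = {1, 2, 6}  B4 = {1, 5, 6}  B5 = {5, 6, 10}  B6 = {6, 7, 10}  B7 = {4, 6, 7}  B8 = {4, 6, 8}
Tree: B1–B2, B2–B3, B3–B4, B4–B5, B5–B6, B6–B7, B7–B8
Every bag has size at most 3, so the width is 3 − 1 = 2 and tw(G) ≤ 2. The edges 6–3–9–2–1–5–10–7–4–8–6 form a cycle, so G is not a tree and its treewidth is at least 2. Hence tw(G) = 2 exactly.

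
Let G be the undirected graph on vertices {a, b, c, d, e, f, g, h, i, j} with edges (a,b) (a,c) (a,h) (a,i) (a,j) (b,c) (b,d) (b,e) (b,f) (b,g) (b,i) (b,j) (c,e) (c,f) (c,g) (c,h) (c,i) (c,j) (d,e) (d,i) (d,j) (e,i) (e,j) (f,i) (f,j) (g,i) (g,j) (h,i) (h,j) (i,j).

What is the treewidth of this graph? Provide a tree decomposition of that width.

Every bag has size at most 5, so the width is 5 − 1 = 4 and tw(G) ≤ 4. On the other hand G contains the 5-clique {a, c, h, i, j}. A clique must lie in a single bag of any decomposition, so no decomposition can have width below 4. The upper and lower bounds meet at 4, so that is the treewidth.

Treewidth 4.
One such decomposition:
Bags: B1 = {a, b, c, i, j}  B2 = {b, c, e, i, j}  B3 = {b, c, g, i, j}  B4 = {a, c, h, i, j}  B5 = {b, c, f, i, j}  B6 = {b, d, e, i, j}
Tree: B1–B2, B2–B3, B1–B4, B3–B5, B2–B6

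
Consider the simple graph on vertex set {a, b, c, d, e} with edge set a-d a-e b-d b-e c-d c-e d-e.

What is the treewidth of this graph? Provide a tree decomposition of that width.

Each bag holds 3 vertices, so the decomposition has width 2, which upper-bounds the treewidth. On the other hand G contains the 3-clique {c, d, e}. A clique must lie in a single bag of any decomposition, so no decomposition can have width below 2. Hence tw(G) = 2 exactly.

Treewidth 2.
One such decomposition:
Bags: B1 = {b, d, e}  B2 = {a, d, e}  B3 = {c, d, e}
Tree: B1–B2, B1–B3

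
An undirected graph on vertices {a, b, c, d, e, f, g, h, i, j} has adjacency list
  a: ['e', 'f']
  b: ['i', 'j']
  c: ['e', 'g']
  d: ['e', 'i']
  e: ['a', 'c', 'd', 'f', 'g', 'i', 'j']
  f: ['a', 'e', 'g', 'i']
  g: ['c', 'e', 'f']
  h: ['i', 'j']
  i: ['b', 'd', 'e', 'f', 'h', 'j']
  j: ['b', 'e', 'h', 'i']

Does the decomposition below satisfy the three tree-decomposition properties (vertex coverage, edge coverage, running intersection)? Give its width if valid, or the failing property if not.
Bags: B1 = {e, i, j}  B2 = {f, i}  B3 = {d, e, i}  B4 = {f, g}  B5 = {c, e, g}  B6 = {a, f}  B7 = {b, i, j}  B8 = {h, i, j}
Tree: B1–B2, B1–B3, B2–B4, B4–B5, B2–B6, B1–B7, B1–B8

A tree decomposition must satisfy three properties: every vertex lies in some bag; for every edge, both endpoints lie together in some bag; and for every vertex, the bags containing it form a connected subtree. Here edge (e,f) lies in no bag, so the decomposition is invalid.

No — edge (e,f) lies in no bag.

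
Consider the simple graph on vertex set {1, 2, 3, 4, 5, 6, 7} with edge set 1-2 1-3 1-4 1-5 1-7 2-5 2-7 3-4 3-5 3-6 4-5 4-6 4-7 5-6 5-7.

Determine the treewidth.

A width-3 tree decomposition is:
Bags: B1 = {1, 3, 4, 5}  B2 = {1, 4, 5, 7}  B3 = {3, 4, 5, 6}  B4 = {1, 2, 5, 7}
Tree: B1–B2, B1–B3, B2–B4
Every bag has size at most 4, so the width is 4 − 1 = 3 and tw(G) ≤ 3. On the other hand G contains the 4-clique {1, 2, 5, 7}. A clique must lie in a single bag of any decomposition, so no decomposition can have width below 3. Combining the bounds, tw(G) = 3.

3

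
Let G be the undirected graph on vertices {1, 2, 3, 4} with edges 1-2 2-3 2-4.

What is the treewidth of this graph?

1

A width-1 tree decomposition is:
Bags: B1 = {2, 4}  B2 = {1, 2}  B3 = {2, 3}
Tree: B1–B2, B1–B3
The largest bag has 2 vertices, giving width 1; this decomposition certifies tw(G) ≤ 1. G has an edge, so its treewidth is at least 1. Therefore the treewidth is 1.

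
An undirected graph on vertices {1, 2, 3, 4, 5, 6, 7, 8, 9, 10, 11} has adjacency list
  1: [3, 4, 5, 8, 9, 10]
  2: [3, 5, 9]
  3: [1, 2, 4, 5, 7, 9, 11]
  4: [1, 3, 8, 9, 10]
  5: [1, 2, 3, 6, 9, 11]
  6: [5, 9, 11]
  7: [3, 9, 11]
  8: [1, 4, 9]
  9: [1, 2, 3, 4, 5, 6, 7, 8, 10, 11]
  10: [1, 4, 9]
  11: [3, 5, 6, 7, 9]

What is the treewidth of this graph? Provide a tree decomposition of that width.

Each bag holds 4 vertices, so the decomposition has width 3, which upper-bounds the treewidth. On the other hand G contains the 4-clique {1, 4, 8, 9}. A clique must lie in a single bag of any decomposition, so no decomposition can have width below 3. Hence tw(G) = 3 exactly.

Treewidth 3.
One such decomposition:
Bags: B1 = {1, 3, 5, 9}  B2 = {1, 3, 4, 9}  B3 = {2, 3, 5, 9}  B4 = {1, 4, 8, 9}  B5 = {3, 5, 9, 11}  B6 = {5, 6, 9, 11}  B7 = {3, 7, 9, 11}  B8 = {1, 4, 9, 10}
Tree: B1–B2, B1–B3, B2–B4, B3–B5, B5–B6, B5–B7, B2–B8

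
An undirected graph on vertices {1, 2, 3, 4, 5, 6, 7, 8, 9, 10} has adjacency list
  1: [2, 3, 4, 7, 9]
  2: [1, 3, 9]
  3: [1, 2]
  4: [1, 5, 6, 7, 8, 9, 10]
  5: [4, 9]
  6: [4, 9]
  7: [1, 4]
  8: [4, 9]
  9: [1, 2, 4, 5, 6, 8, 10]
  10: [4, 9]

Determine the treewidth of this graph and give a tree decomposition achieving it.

Every bag has size at most 3, so the width is 3 − 1 = 2 and tw(G) ≤ 2. For the lower bound, the 3 vertices {1, 2, 9} are pairwise adjacent, and any tree decomposition puts a clique entirely inside one bag — forcing width ≥ 2. The upper and lower bounds meet at 2, so that is the treewidth.

Treewidth 2.
Bags: B1 = {1, 4, 7}  B2 = {1, 4, 9}  B3 = {4, 9, 10}  B4 = {4, 5, 9}  B5 = {4, 8, 9}  B6 = {1, 2, 9}  B7 = {1, 2, 3}  B8 = {4, 6, 9}
Tree: B1–B2, B2–B3, B3–B4, B4–B5, B2–B6, B6–B7, B2–B8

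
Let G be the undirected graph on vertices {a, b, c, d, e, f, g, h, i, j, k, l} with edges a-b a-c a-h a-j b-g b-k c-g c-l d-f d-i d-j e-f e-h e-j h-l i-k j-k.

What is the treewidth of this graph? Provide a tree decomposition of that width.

Treewidth 3.
One optimal decomposition is:
Bags: B1 = {c, g, h, l}  B2 = {a, c, g, h}  B3 = {a, b, g, h}  B4 = {a, b, e, h}  B5 = {a, b, e, j}  B6 = {b, e, j, k}  B7 = {e, f, j, k}  B8 = {d, f, j, k}  B9 = {d, f, i, k}
Tree: B1–B2, B2–B3, B3–B4, B4–B5, B5–B6, B6–B7, B7–B8, B8–B9

The largest bag has 4 vertices, giving width 3; this decomposition certifies tw(G) ≤ 3. For the lower bound: the 4 vertex sets {c,g,l}, {h}, {a}, {b,e,j,k} are disjoint, each induces a connected subgraph, and every pair is joined by at least one edge of G. Contracting each set to a single vertex therefore yields K_{4} as a minor, and since treewidth is minor-monotone, tw(G) ≥ tw(K_{4}) = 3. Hence tw(G) = 3 exactly.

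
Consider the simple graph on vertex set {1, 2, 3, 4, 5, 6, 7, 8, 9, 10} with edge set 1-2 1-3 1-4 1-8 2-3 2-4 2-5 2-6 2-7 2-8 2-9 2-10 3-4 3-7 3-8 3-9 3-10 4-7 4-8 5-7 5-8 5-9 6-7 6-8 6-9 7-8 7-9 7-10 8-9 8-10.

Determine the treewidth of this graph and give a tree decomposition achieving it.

Treewidth 4.
Bags: B1 = {2, 3, 7, 8, 9}  B2 = {2, 5, 7, 8, 9}  B3 = {2, 3, 4, 7, 8}  B4 = {2, 3, 7, 8, 10}  B5 = {2, 6, 7, 8, 9}  B6 = {1, 2, 3, 4, 8}
Tree: B1–B2, B1–B3, B1–B4, B1–B5, B3–B6

The largest bag has 5 vertices, giving width 4; this decomposition certifies tw(G) ≤ 4. For the lower bound, the 5 vertices {1, 2, 3, 4, 8} are pairwise adjacent, and any tree decomposition puts a clique entirely inside one bag — forcing width ≥ 4. Hence tw(G) = 4 exactly.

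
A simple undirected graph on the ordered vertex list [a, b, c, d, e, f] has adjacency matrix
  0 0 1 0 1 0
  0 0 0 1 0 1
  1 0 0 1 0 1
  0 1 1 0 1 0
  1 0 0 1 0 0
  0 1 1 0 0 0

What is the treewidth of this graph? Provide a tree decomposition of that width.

Treewidth 2.
Bags: B1 = {a, d, e}  B2 = {a, c, d}  B3 = {b, c, d}  B4 = {b, c, f}
Tree: B1–B2, B2–B3, B3–B4

The largest bag has 3 vertices, giving width 2; this decomposition certifies tw(G) ≤ 2. The edges e–a–c–d–e form a cycle, so G is not a tree and its treewidth is at least 2. The upper and lower bounds meet at 2, so that is the treewidth.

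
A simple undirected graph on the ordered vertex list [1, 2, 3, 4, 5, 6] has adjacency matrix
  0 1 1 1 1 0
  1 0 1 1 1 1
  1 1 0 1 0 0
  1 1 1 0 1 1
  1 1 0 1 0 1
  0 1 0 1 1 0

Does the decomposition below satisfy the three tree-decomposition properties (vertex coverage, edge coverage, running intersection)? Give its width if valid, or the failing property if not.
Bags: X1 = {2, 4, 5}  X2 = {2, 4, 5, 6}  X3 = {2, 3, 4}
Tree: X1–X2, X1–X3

No — vertex 1 appears in no bag.

A tree decomposition must satisfy three properties: every vertex lies in some bag; for every edge, both endpoints lie together in some bag; and for every vertex, the bags containing it form a connected subtree. Here vertex 1 appears in no bag, so the decomposition is invalid.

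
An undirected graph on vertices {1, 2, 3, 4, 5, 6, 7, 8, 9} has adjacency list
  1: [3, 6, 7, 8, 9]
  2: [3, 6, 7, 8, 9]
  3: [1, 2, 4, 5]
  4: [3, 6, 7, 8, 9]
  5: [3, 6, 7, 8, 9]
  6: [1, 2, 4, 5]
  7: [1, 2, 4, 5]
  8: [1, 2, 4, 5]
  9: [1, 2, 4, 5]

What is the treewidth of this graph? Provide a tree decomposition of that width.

Treewidth 4.
One optimal decomposition is:
Bags: B1 = {1, 2, 4, 5, 7}  B2 = {1, 2, 4, 5, 6}  B3 = {1, 2, 4, 5, 8}  B4 = {1, 2, 3, 4, 5}  B5 = {1, 2, 4, 5, 9}
Tree: B1–B2, B2–B3, B3–B4, B4–B5

Each bag holds 5 vertices, so the decomposition has width 4, which upper-bounds the treewidth. For the lower bound: the 5 vertex sets {5,7}, {2,6}, {1,8}, {4}, {3} are disjoint, each induces a connected subgraph, and every pair is joined by at least one edge of G. Contracting each set to a single vertex therefore yields K_{5} as a minor, and since treewidth is minor-monotone, tw(G) ≥ tw(K_{5}) = 4. Therefore the treewidth is 4.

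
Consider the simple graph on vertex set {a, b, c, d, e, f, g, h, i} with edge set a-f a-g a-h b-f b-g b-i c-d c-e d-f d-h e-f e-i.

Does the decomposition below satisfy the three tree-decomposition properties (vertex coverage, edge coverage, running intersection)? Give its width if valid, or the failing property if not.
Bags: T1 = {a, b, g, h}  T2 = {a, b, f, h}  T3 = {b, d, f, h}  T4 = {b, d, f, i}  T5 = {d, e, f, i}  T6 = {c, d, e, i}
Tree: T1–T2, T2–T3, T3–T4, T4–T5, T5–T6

Every vertex of G appears in some bag (union = {a, b, c, d, e, f, g, h, i}); every edge is covered by a bag; and for each vertex v the set of bags containing v is connected in the bag tree. The decomposition is therefore valid. The largest bag has 4 vertices, so the width is 3.

Yes; width 3.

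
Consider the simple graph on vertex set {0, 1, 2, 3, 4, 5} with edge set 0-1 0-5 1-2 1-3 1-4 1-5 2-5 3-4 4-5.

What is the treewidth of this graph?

2

A width-2 tree decomposition is:
Bags: B1 = {1, 4, 5}  B2 = {0, 1, 5}  B3 = {1, 2, 5}  B4 = {1, 3, 4}
Tree: B1–B2, B2–B3, B1–B4
Each bag holds 3 vertices, so the decomposition has width 2, which upper-bounds the treewidth. For the lower bound, the 3 vertices {1, 3, 4} are pairwise adjacent, and any tree decomposition puts a clique entirely inside one bag — forcing width ≥ 2. Hence tw(G) = 2 exactly.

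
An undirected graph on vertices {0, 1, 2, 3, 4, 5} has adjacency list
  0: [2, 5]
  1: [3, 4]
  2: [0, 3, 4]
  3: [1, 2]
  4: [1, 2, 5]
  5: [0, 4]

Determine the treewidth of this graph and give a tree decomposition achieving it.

Each bag holds 3 vertices, so the decomposition has width 2, which upper-bounds the treewidth. For the lower bound, G contains the cycle 0–5–4–2–0, so G is not a forest; only forests have treewidth ≤ 1, hence tw(G) ≥ 2. Hence tw(G) = 2 exactly.

Treewidth 2.
One optimal decomposition is:
Bags: B1 = {0, 2, 5}  B2 = {2, 4, 5}  B3 = {2, 3, 4}  B4 = {1, 3, 4}
Tree: B1–B2, B2–B3, B3–B4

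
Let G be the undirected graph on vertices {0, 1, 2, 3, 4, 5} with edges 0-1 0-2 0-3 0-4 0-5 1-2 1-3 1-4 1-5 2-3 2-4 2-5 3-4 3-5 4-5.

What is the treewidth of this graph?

A width-5 tree decomposition is:
Bags: B1 = {0, 1, 2, 3, 4, 5}
Tree: (single bag)
With just one bag of size 6, the width is 6 − 1 = 5, so tw(G) ≤ 5. Conversely, {0, 1, 2, 3, 4, 5} is a clique of size 6, and the vertices of any clique must share a bag in every tree decomposition; so some bag has ≥ 6 vertices and tw(G) ≥ 5. Hence tw(G) = 5 exactly.

5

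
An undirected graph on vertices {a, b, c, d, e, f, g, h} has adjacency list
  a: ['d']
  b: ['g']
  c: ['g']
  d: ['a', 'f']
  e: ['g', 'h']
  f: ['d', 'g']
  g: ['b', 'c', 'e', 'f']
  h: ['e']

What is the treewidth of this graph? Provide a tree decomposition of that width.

Every bag has size at most 2, so the width is 2 − 1 = 1 and tw(G) ≤ 1. Since G has at least one edge (e.g. f–g), it is not an edgeless graph, so tw(G) ≥ 1. Therefore the treewidth is 1.

Treewidth 1.
Bags: B1 = {f, g}  B2 = {d, f}  B3 = {e, g}  B4 = {c, g}  B5 = {a, d}  B6 = {b, g}  B7 = {e, h}
Tree: B1–B2, B1–B3, B3–B4, B2–B5, B1–B6, B3–B7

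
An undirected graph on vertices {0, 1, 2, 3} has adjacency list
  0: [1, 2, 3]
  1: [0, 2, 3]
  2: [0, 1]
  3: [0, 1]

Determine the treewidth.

A width-2 tree decomposition is:
Bags: B1 = {0, 1, 3}  B2 = {0, 1, 2}
Tree: B1–B2
Every bag has size at most 3, so the width is 3 − 1 = 2 and tw(G) ≤ 2. On the other hand G contains the 3-clique {0, 1, 2}. A clique must lie in a single bag of any decomposition, so no decomposition can have width below 2. Combining the bounds, tw(G) = 2.

2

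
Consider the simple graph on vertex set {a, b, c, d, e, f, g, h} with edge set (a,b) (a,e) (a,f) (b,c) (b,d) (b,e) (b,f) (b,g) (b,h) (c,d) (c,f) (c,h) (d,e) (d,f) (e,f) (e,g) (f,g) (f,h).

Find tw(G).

3

A width-3 tree decomposition is:
Bags: B1 = {a, b, e, f}  B2 = {b, e, f, g}  B3 = {b, d, e, f}  B4 = {b, c, d, f}  B5 = {b, c, f, h}
Tree: B1–B2, B1–B3, B3–B4, B4–B5
The largest bag has 4 vertices, giving width 3; this decomposition certifies tw(G) ≤ 3. Conversely, {b, d, e, f} is a clique of size 4, and the vertices of any clique must share a bag in every tree decomposition; so some bag has ≥ 4 vertices and tw(G) ≥ 3. Combining the bounds, tw(G) = 3.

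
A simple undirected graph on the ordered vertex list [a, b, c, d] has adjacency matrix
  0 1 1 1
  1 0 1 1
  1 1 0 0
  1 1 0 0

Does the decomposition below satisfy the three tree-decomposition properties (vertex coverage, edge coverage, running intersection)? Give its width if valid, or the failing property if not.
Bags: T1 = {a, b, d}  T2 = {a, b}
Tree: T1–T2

A tree decomposition must satisfy three properties: every vertex lies in some bag; for every edge, both endpoints lie together in some bag; and for every vertex, the bags containing it form a connected subtree. Here vertex c appears in no bag, so the decomposition is invalid.

No — vertex c appears in no bag.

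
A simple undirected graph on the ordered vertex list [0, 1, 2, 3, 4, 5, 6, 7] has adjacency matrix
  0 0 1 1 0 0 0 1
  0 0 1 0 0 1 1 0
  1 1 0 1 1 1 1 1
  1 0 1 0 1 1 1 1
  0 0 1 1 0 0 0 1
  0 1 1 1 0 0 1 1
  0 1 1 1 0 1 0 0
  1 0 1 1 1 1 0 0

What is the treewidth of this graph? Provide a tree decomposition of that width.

Treewidth 3.
One optimal decomposition is:
Bags: B1 = {2, 3, 5, 7}  B2 = {2, 3, 4, 7}  B3 = {0, 2, 3, 7}  B4 = {2, 3, 5, 6}  B5 = {1, 2, 5, 6}
Tree: B1–B2, B2–B3, B1–B4, B4–B5

Each bag holds 4 vertices, so the decomposition has width 3, which upper-bounds the treewidth. For the lower bound, the 4 vertices {1, 2, 5, 6} are pairwise adjacent, and any tree decomposition puts a clique entirely inside one bag — forcing width ≥ 3. Hence tw(G) = 3 exactly.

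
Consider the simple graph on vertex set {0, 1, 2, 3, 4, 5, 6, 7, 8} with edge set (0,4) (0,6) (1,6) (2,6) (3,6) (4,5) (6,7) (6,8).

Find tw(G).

A width-1 tree decomposition is:
Bags: B1 = {4, 5}  B2 = {0, 4}  B3 = {0, 6}  B4 = {2, 6}  B5 = {6, 7}  B6 = {1, 6}  B7 = {3, 6}  B8 = {6, 8}
Tree: B1–B2, B2–B3, B3–B4, B3–B5, B3–B6, B4–B7, B6–B8
Each bag holds 2 vertices, so the decomposition has width 1, which upper-bounds the treewidth. Since G has at least one edge (e.g. 5–4), it is not an edgeless graph, so tw(G) ≥ 1. Therefore the treewidth is 1.

1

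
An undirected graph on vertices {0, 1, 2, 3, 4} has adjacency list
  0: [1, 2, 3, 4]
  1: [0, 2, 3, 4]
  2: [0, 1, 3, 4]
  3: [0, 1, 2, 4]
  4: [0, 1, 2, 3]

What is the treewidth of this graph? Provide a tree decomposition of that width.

With just one bag of size 5, the width is 5 − 1 = 4, so tw(G) ≤ 4. For the lower bound, the 5 vertices {0, 1, 2, 3, 4} are pairwise adjacent, and any tree decomposition puts a clique entirely inside one bag — forcing width ≥ 4. Hence tw(G) = 4 exactly.

Treewidth 4.
Bags: B1 = {0, 1, 2, 3, 4}
Tree: (single bag)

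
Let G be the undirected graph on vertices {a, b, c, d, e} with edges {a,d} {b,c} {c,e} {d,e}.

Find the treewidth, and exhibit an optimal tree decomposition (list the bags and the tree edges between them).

Treewidth 1.
One such decomposition:
Bags: B1 = {a, d}  B2 = {d, e}  B3 = {c, e}  B4 = {b, c}
Tree: B1–B2, B2–B3, B3–B4

The largest bag has 2 vertices, giving width 1; this decomposition certifies tw(G) ≤ 1. G has an edge, so its treewidth is at least 1. Therefore the treewidth is 1.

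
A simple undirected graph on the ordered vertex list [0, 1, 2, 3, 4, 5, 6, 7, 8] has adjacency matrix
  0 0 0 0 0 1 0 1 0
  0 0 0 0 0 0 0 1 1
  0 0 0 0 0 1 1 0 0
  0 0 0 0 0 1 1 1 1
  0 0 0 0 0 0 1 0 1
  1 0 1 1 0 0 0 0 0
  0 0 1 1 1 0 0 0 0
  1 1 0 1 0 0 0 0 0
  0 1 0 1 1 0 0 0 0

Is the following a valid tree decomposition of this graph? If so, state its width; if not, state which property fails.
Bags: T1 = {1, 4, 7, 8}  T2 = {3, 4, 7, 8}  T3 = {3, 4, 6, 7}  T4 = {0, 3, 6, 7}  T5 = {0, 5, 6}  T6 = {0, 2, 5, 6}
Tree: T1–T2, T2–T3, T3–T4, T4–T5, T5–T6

A tree decomposition must satisfy three properties: every vertex lies in some bag; for every edge, both endpoints lie together in some bag; and for every vertex, the bags containing it form a connected subtree. Here edge (3,5) lies in no bag, so the decomposition is invalid.

No — edge (3,5) lies in no bag.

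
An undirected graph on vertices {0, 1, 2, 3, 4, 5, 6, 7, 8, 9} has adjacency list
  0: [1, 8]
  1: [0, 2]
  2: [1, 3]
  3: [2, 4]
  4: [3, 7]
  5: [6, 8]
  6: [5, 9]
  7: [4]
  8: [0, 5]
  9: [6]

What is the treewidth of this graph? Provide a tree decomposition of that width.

Each bag holds 2 vertices, so the decomposition has width 1, which upper-bounds the treewidth. G has an edge, so its treewidth is at least 1. Combining the bounds, tw(G) = 1.

Treewidth 1.
One such decomposition:
Bags: B1 = {4, 7}  B2 = {3, 4}  B3 = {2, 3}  B4 = {1, 2}  B5 = {0, 1}  B6 = {0, 8}  B7 = {5, 8}  B8 = {5, 6}  B9 = {6, 9}
Tree: B1–B2, B2–B3, B3–B4, B4–B5, B5–B6, B6–B7, B7–B8, B8–B9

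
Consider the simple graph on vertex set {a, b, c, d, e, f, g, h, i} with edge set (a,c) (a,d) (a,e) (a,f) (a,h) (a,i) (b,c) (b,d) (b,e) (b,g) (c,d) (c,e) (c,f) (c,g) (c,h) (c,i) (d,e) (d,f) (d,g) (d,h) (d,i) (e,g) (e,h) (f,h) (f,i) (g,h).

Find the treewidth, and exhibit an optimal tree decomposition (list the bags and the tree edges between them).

Treewidth 4.
One optimal decomposition is:
Bags: B1 = {a, c, d, f, h}  B2 = {a, c, d, e, h}  B3 = {c, d, e, g, h}  B4 = {a, c, d, f, i}  B5 = {b, c, d, e, g}
Tree: B1–B2, B2–B3, B1–B4, B3–B5

The largest bag has 5 vertices, giving width 4; this decomposition certifies tw(G) ≤ 4. Conversely, {c, d, e, g, h} is a clique of size 5, and the vertices of any clique must share a bag in every tree decomposition; so some bag has ≥ 5 vertices and tw(G) ≥ 4. Hence tw(G) = 4 exactly.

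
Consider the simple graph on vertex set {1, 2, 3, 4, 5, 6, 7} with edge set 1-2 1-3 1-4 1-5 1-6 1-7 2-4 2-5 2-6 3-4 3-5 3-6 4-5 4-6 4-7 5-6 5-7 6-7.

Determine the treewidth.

4

A width-4 tree decomposition is:
Bags: B1 = {1, 3, 4, 5, 6}  B2 = {1, 2, 4, 5, 6}  B3 = {1, 4, 5, 6, 7}
Tree: B1–B2, B2–B3
Each bag holds 5 vertices, so the decomposition has width 4, which upper-bounds the treewidth. For the lower bound, the 5 vertices {1, 2, 4, 5, 6} are pairwise adjacent, and any tree decomposition puts a clique entirely inside one bag — forcing width ≥ 4. Therefore the treewidth is 4.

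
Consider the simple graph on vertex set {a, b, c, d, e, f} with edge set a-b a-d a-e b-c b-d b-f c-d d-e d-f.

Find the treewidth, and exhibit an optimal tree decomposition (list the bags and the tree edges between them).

The largest bag has 3 vertices, giving width 2; this decomposition certifies tw(G) ≤ 2. Conversely, {a, d, e} is a clique of size 3, and the vertices of any clique must share a bag in every tree decomposition; so some bag has ≥ 3 vertices and tw(G) ≥ 2. Therefore the treewidth is 2.

Treewidth 2.
One such decomposition:
Bags: B1 = {b, d, f}  B2 = {b, c, d}  B3 = {a, b, d}  B4 = {a, d, e}
Tree: B1–B2, B2–B3, B3–B4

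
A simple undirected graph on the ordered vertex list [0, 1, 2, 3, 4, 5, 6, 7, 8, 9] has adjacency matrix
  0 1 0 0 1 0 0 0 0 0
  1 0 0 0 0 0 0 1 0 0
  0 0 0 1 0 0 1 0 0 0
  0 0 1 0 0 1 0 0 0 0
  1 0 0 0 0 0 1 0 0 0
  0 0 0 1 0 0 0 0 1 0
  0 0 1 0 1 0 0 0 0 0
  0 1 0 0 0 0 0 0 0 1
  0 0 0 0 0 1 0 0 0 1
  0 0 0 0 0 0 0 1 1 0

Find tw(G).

A width-2 tree decomposition is:
Bags: B1 = {5, 8, 9}  B2 = {5, 7, 9}  B3 = {1, 5, 7}  B4 = {0, 1, 5}  B5 = {0, 4, 5}  B6 = {4, 5, 6}  B7 = {2, 5, 6}  B8 = {2, 3, 5}
Tree: B1–B2, B2–B3, B3–B4, B4–B5, B5–B6, B6–B7, B7–B8
Each bag holds 3 vertices, so the decomposition has width 2, which upper-bounds the treewidth. The edges 5–8–9–7–1–0–4–6–2–3–5 form a cycle, so G is not a tree and its treewidth is at least 2. Therefore the treewidth is 2.

2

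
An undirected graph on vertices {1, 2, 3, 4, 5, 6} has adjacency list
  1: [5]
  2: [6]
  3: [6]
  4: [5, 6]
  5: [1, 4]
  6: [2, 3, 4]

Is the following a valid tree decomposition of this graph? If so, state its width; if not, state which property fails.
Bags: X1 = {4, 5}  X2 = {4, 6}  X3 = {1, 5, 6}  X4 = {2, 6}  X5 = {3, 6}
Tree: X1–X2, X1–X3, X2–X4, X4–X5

No — bags containing vertex 6 are not connected in the tree.

A tree decomposition must satisfy three properties: every vertex lies in some bag; for every edge, both endpoints lie together in some bag; and for every vertex, the bags containing it form a connected subtree. Here bags containing vertex 6 are not connected in the tree, so the decomposition is invalid.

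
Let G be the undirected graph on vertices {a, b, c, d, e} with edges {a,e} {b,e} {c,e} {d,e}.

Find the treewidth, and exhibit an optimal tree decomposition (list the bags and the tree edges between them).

Each bag holds 2 vertices, so the decomposition has width 1, which upper-bounds the treewidth. Since G has at least one edge (e.g. d–e), it is not an edgeless graph, so tw(G) ≥ 1. Hence tw(G) = 1 exactly.

Treewidth 1.
One optimal decomposition is:
Bags: B1 = {d, e}  B2 = {c, e}  B3 = {b, e}  B4 = {a, e}
Tree: B1–B2, B2–B3, B3–B4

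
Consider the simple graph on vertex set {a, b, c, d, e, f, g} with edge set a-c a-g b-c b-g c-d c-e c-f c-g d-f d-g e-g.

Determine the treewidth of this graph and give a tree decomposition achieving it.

Treewidth 2.
One optimal decomposition is:
Bags: B1 = {c, d, g}  B2 = {b, c, g}  B3 = {c, d, f}  B4 = {a, c, g}  B5 = {c, e, g}
Tree: B1–B2, B1–B3, B2–B4, B1–B5

The largest bag has 3 vertices, giving width 2; this decomposition certifies tw(G) ≤ 2. On the other hand G contains the 3-clique {c, d, g}. A clique must lie in a single bag of any decomposition, so no decomposition can have width below 2. The upper and lower bounds meet at 2, so that is the treewidth.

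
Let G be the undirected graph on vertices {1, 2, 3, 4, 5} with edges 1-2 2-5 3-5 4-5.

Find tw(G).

1

A width-1 tree decomposition is:
Bags: B1 = {2, 5}  B2 = {3, 5}  B3 = {4, 5}  B4 = {1, 2}
Tree: B1–B2, B1–B3, B1–B4
Every bag has size at most 2, so the width is 2 − 1 = 1 and tw(G) ≤ 1. Since G has at least one edge (e.g. 2–5), it is not an edgeless graph, so tw(G) ≥ 1. Therefore the treewidth is 1.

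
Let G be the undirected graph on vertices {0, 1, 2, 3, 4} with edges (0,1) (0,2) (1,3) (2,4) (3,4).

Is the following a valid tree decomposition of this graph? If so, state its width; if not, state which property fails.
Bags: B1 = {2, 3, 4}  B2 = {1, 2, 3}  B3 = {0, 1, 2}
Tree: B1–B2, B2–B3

Every vertex of G appears in some bag (union = {0, 1, 2, 3, 4}); every edge is covered by a bag; and for each vertex v the set of bags containing v is connected in the bag tree. The decomposition is therefore valid. The largest bag has 3 vertices, so the width is 2.

Yes; width 2.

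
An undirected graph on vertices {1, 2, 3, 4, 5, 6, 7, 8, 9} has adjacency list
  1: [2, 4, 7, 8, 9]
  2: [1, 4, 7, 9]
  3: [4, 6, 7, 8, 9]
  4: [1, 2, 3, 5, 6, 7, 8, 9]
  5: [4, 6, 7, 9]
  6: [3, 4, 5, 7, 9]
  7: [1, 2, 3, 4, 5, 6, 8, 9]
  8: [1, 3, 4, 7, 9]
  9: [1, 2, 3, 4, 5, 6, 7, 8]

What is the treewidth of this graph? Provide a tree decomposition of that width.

Each bag holds 5 vertices, so the decomposition has width 4, which upper-bounds the treewidth. Conversely, {1, 4, 7, 8, 9} is a clique of size 5, and the vertices of any clique must share a bag in every tree decomposition; so some bag has ≥ 5 vertices and tw(G) ≥ 4. Hence tw(G) = 4 exactly.

Treewidth 4.
One optimal decomposition is:
Bags: B1 = {1, 4, 7, 8, 9}  B2 = {3, 4, 7, 8, 9}  B3 = {1, 2, 4, 7, 9}  B4 = {3, 4, 6, 7, 9}  B5 = {4, 5, 6, 7, 9}
Tree: B1–B2, B1–B3, B2–B4, B4–B5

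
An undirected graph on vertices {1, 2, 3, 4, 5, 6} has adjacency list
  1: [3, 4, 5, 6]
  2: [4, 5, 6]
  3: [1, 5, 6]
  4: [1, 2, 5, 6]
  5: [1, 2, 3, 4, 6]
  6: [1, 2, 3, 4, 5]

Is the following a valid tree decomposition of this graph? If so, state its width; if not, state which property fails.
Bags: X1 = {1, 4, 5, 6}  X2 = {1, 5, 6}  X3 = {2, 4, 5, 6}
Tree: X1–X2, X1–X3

No — vertex 3 appears in no bag.

A tree decomposition must satisfy three properties: every vertex lies in some bag; for every edge, both endpoints lie together in some bag; and for every vertex, the bags containing it form a connected subtree. Here vertex 3 appears in no bag, so the decomposition is invalid.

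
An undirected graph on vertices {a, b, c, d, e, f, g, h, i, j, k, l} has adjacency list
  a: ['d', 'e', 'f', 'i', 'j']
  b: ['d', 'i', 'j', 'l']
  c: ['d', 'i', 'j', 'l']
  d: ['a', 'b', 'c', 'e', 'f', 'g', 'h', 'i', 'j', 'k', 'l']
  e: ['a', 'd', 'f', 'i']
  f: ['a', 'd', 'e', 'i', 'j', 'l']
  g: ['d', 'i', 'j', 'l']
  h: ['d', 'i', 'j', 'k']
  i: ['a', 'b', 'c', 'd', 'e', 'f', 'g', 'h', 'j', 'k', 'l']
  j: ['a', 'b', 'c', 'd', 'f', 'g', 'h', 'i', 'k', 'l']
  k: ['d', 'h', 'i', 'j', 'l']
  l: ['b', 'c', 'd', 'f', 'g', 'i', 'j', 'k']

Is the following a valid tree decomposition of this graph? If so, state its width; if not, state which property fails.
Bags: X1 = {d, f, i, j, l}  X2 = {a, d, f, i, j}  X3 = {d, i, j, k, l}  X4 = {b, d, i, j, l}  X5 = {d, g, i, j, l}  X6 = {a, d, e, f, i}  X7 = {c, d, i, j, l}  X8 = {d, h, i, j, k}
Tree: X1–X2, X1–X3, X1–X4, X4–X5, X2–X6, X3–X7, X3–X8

Yes; width 4.

Checking the three conditions: (i) the bags cover all of {a, b, c, d, e, f, g, h, i, j, k, l}; (ii) for each edge, some bag contains both endpoints; (iii) the bags containing any fixed vertex form a subtree. All hold, so the decomposition is valid with width 5 − 1 = 4.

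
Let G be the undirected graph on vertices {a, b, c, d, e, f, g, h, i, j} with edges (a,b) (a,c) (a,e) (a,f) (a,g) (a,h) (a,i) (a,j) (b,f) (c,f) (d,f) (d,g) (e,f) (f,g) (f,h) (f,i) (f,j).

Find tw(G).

2

A width-2 tree decomposition is:
Bags: B1 = {d, f, g}  B2 = {a, f, g}  B3 = {a, e, f}  B4 = {a, f, i}  B5 = {a, f, h}  B6 = {a, f, j}  B7 = {a, c, f}  B8 = {a, b, f}
Tree: B1–B2, B2–B3, B3–B4, B4–B5, B3–B6, B5–B7, B7–B8
The largest bag has 3 vertices, giving width 2; this decomposition certifies tw(G) ≤ 2. Conversely, {d, f, g} is a clique of size 3, and the vertices of any clique must share a bag in every tree decomposition; so some bag has ≥ 3 vertices and tw(G) ≥ 2. The upper and lower bounds meet at 2, so that is the treewidth.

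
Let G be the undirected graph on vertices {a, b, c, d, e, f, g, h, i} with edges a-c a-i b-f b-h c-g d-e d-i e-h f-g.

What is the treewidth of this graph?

A width-2 tree decomposition is:
Bags: B1 = {b, f, h}  B2 = {e, f, h}  B3 = {d, e, f}  B4 = {d, f, i}  B5 = {a, f, i}  B6 = {a, c, f}  B7 = {c, f, g}
Tree: B1–B2, B2–B3, B3–B4, B4–B5, B5–B6, B6–B7
Each bag holds 3 vertices, so the decomposition has width 2, which upper-bounds the treewidth. Since f–b–h–e–d–i–a–c–g–f is a cycle in G, G is not acyclic. Forests are exactly the graphs of treewidth ≤ 1, so tw(G) ≥ 2. Combining the bounds, tw(G) = 2.

2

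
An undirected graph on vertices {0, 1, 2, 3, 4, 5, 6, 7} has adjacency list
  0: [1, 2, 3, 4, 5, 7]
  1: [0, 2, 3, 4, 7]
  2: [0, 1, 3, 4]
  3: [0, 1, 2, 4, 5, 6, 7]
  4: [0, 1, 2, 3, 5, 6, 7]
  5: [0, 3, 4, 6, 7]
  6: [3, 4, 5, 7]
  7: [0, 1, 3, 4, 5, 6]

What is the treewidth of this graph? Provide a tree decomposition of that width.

Treewidth 4.
One optimal decomposition is:
Bags: B1 = {0, 3, 4, 5, 7}  B2 = {0, 1, 3, 4, 7}  B3 = {0, 1, 2, 3, 4}  B4 = {3, 4, 5, 6, 7}
Tree: B1–B2, B2–B3, B1–B4

The largest bag has 5 vertices, giving width 4; this decomposition certifies tw(G) ≤ 4. For the lower bound, the 5 vertices {0, 1, 2, 3, 4} are pairwise adjacent, and any tree decomposition puts a clique entirely inside one bag — forcing width ≥ 4. The upper and lower bounds meet at 4, so that is the treewidth.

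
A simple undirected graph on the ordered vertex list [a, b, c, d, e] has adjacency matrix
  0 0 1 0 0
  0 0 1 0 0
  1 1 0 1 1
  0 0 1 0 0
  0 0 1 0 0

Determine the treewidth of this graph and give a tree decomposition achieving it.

Every bag has size at most 2, so the width is 2 − 1 = 1 and tw(G) ≤ 1. Since G has at least one edge (e.g. c–a), it is not an edgeless graph, so tw(G) ≥ 1. Therefore the treewidth is 1.

Treewidth 1.
One optimal decomposition is:
Bags: B1 = {a, c}  B2 = {c, d}  B3 = {c, e}  B4 = {b, c}
Tree: B1–B2, B1–B3, B3–B4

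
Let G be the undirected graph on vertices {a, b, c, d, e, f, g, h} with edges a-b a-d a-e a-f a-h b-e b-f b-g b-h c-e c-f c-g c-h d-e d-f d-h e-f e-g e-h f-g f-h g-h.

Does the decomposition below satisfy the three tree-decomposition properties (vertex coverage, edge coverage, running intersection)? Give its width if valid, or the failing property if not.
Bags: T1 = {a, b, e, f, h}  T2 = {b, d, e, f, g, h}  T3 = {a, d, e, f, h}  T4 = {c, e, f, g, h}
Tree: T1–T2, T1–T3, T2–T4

A tree decomposition must satisfy three properties: every vertex lies in some bag; for every edge, both endpoints lie together in some bag; and for every vertex, the bags containing it form a connected subtree. Here bags containing vertex d are not connected in the tree, so the decomposition is invalid.

No — bags containing vertex d are not connected in the tree.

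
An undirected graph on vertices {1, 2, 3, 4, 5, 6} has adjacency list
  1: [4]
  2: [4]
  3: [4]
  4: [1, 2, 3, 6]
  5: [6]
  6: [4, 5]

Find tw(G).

1

A width-1 tree decomposition is:
Bags: B1 = {1, 4}  B2 = {2, 4}  B3 = {4, 6}  B4 = {5, 6}  B5 = {3, 4}
Tree: B1–B2, B1–B3, B3–B4, B2–B5
Each bag holds 2 vertices, so the decomposition has width 1, which upper-bounds the treewidth. Any graph with an edge has treewidth ≥ 1, and G has the edge 4–1. The upper and lower bounds meet at 1, so that is the treewidth.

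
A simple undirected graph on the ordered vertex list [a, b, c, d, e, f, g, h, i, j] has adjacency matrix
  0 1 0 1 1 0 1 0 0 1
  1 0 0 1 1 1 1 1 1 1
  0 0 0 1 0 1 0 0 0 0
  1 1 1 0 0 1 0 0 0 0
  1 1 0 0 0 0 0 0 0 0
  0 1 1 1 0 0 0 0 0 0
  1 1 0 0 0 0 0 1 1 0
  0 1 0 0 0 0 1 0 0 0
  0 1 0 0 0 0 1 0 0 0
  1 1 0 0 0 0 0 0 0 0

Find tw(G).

2

A width-2 tree decomposition is:
Bags: B1 = {c, d, f}  B2 = {b, d, f}  B3 = {a, b, d}  B4 = {a, b, e}  B5 = {a, b, j}  B6 = {a, b, g}  B7 = {b, g, i}  B8 = {b, g, h}
Tree: B1–B2, B2–B3, B3–B4, B4–B5, B5–B6, B6–B7, B6–B8
The largest bag has 3 vertices, giving width 2; this decomposition certifies tw(G) ≤ 2. Conversely, {c, d, f} is a clique of size 3, and the vertices of any clique must share a bag in every tree decomposition; so some bag has ≥ 3 vertices and tw(G) ≥ 2. Combining the bounds, tw(G) = 2.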